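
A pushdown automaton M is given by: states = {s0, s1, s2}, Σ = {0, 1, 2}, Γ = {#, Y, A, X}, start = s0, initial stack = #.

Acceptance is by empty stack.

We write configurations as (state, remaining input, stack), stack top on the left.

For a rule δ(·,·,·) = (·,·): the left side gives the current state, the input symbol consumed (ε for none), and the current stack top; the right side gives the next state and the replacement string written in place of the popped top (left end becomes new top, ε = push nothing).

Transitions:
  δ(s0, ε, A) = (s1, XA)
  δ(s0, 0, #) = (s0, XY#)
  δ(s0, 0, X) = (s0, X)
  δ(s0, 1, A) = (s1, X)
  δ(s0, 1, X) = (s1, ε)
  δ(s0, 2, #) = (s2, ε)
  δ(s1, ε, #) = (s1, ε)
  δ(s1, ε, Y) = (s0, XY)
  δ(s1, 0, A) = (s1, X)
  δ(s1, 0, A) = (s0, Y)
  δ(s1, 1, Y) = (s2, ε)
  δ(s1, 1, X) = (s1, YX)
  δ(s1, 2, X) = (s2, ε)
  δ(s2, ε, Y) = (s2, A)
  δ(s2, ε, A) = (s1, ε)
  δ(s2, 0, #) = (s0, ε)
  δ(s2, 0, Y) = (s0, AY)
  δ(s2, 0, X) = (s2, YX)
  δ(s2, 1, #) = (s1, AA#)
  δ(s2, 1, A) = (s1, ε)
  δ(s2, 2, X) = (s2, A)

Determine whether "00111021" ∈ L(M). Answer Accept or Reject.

Accept

One accepting computation: (s0, 00111021, #) ⊢ (s0, 0111021, XY#) ⊢ (s0, 111021, XY#) ⊢ (s1, 11021, Y#) ⊢ (s2, 1021, #) ⊢ (s1, 021, AA#) ⊢ (s1, 21, XA#) ⊢ (s2, 1, A#) ⊢ (s1, ε, #) ⊢ (s1, ε, ε)
All input consumed and the stack is empty.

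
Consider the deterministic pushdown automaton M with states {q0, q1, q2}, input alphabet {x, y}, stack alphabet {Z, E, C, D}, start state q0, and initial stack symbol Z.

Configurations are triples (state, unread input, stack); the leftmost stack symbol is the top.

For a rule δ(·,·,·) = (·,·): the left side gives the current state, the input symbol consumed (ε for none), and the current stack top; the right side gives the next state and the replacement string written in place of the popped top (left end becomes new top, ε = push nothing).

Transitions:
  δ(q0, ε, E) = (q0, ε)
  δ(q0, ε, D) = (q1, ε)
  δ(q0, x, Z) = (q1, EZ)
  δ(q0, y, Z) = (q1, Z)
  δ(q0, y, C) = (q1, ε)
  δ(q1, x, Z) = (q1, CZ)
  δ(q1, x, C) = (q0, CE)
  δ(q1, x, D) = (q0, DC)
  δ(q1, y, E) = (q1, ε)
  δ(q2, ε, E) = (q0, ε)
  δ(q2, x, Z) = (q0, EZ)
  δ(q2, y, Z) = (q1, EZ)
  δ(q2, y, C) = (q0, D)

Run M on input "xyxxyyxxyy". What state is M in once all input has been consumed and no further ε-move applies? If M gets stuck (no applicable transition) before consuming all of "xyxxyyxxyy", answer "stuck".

q1

(q0, xyxxyyxxyy, Z)
  read x, top Z: go to q1, push EZ → (q1, yxxyyxxyy, EZ)
  read y, top E: go to q1, push ε → (q1, xxyyxxyy, Z)
  read x, top Z: go to q1, push CZ → (q1, xyyxxyy, CZ)
  read x, top C: go to q0, push CE → (q0, yyxxyy, CEZ)
  read y, top C: go to q1, push ε → (q1, yxxyy, EZ)
  read y, top E: go to q1, push ε → (q1, xxyy, Z)
  read x, top Z: go to q1, push CZ → (q1, xyy, CZ)
  read x, top C: go to q0, push CE → (q0, yy, CEZ)
  read y, top C: go to q1, push ε → (q1, y, EZ)
  read y, top E: go to q1, push ε → (q1, ε, Z)
All input consumed; M is in state q1.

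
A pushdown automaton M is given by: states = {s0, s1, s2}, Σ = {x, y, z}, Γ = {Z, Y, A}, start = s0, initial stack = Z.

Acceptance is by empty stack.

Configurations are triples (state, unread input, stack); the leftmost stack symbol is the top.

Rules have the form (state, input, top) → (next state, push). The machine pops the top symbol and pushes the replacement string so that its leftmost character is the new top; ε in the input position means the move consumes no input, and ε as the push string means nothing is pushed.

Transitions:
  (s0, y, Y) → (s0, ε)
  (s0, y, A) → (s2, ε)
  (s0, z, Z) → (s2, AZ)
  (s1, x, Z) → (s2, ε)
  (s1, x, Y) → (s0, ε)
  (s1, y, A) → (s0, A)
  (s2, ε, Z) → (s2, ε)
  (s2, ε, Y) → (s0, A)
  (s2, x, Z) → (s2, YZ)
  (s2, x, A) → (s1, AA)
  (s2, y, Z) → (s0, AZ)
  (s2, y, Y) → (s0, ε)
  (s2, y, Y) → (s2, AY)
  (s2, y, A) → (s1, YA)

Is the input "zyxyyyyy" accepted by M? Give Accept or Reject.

One accepting computation: (s0, zyxyyyyy, Z) ⊢ (s2, yxyyyyy, AZ) ⊢ (s1, xyyyyy, YAZ) ⊢ (s0, yyyyy, AZ) ⊢ (s2, yyyy, Z) ⊢ (s0, yyy, AZ) ⊢ (s2, yy, Z) ⊢ (s0, y, AZ) ⊢ (s2, ε, Z) ⊢ (s2, ε, ε)
All input consumed and the stack is empty.

Accept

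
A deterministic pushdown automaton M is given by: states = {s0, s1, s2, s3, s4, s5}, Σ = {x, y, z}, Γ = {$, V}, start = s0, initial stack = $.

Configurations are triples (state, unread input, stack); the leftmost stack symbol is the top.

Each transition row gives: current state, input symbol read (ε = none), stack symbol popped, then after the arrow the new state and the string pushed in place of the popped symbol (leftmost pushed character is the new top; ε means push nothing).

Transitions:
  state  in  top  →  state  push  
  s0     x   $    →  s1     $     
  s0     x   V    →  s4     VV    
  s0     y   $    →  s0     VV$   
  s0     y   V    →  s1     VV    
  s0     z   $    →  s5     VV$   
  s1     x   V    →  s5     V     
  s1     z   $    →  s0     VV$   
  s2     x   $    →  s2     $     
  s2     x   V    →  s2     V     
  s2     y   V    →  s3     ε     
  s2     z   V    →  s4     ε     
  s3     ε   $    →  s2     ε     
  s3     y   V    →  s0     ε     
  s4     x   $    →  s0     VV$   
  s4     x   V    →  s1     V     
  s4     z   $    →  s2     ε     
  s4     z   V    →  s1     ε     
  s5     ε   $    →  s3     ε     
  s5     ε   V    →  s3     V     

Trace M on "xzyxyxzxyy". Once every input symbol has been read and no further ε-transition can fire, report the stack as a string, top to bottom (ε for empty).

VV$

(s0, xzyxyxzxyy, $)
  read x, top $: go to s1, push $ → (s1, zyxyxzxyy, $)
  read z, top $: go to s0, push VV$ → (s0, yxyxzxyy, VV$)
  read y, top V: go to s1, push VV → (s1, xyxzxyy, VVV$)
  read x, top V: go to s5, push V → (s5, yxzxyy, VVV$)
  ε-move, top V: go to s3, push V → (s3, yxzxyy, VVV$)
  read y, top V: go to s0, push ε → (s0, xzxyy, VV$)
  read x, top V: go to s4, push VV → (s4, zxyy, VVV$)
  read z, top V: go to s1, push ε → (s1, xyy, VV$)
  read x, top V: go to s5, push V → (s5, yy, VV$)
  ε-move, top V: go to s3, push V → (s3, yy, VV$)
  read y, top V: go to s0, push ε → (s0, y, V$)
  read y, top V: go to s1, push VV → (s1, ε, VV$)
All input consumed in state s1 with stack VV$.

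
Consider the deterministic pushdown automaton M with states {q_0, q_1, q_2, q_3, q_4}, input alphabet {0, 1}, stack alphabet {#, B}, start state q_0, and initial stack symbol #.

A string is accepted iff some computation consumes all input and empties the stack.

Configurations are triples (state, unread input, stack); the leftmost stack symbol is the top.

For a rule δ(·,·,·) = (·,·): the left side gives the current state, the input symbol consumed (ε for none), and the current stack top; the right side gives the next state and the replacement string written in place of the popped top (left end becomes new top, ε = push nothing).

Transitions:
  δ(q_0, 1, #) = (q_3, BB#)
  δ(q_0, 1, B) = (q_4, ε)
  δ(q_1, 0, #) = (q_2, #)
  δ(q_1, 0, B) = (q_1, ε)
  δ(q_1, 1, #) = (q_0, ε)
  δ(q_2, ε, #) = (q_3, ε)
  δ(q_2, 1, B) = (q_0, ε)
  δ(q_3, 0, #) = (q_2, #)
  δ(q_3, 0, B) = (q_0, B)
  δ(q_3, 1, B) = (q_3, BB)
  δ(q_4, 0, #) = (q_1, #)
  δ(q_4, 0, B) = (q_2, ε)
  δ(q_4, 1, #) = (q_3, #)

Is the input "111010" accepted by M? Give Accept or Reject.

Reject

(q_0, 111010, #) ⊢ (q_3, 11010, BB#) ⊢ (q_3, 1010, BBB#) ⊢ (q_3, 010, BBBB#) ⊢ (q_0, 10, BBBB#) ⊢ (q_4, 0, BBB#) ⊢ (q_2, ε, BB#)
All input consumed; stack is BB#, not empty, and no further ε-move applies.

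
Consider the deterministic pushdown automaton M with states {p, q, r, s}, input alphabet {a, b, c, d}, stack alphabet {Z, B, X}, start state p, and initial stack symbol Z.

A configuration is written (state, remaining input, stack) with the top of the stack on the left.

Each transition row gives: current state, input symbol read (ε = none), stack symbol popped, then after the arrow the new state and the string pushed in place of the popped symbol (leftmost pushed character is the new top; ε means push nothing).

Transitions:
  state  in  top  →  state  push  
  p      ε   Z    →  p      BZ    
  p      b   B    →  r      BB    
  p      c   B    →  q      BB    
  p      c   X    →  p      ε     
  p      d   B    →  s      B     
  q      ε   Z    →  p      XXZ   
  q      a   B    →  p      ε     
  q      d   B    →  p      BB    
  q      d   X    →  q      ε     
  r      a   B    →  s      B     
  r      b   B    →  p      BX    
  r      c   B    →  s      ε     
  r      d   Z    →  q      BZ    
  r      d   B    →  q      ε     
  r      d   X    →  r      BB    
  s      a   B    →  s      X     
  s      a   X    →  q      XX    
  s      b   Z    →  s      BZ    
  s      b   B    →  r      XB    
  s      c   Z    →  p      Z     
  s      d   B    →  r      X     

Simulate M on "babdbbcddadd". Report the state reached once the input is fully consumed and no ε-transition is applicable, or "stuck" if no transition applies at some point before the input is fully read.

(p, babdbbcddadd, Z)
  ε-move, top Z: go to p, push BZ → (p, babdbbcddadd, BZ)
  read b, top B: go to r, push BB → (r, abdbbcddadd, BBZ)
  read a, top B: go to s, push B → (s, bdbbcddadd, BBZ)
  read b, top B: go to r, push XB → (r, dbbcddadd, XBBZ)
  read d, top X: go to r, push BB → (r, bbcddadd, BBBBZ)
  read b, top B: go to p, push BX → (p, bcddadd, BXBBBZ)
  read b, top B: go to r, push BB → (r, cddadd, BBXBBBZ)
  read c, top B: go to s, push ε → (s, ddadd, BXBBBZ)
  read d, top B: go to r, push X → (r, dadd, XXBBBZ)
  read d, top X: go to r, push BB → (r, add, BBXBBBZ)
  read a, top B: go to s, push B → (s, dd, BBXBBBZ)
  read d, top B: go to r, push X → (r, d, XBXBBBZ)
  read d, top X: go to r, push BB → (r, ε, BBBXBBBZ)
All input consumed; M is in state r.

r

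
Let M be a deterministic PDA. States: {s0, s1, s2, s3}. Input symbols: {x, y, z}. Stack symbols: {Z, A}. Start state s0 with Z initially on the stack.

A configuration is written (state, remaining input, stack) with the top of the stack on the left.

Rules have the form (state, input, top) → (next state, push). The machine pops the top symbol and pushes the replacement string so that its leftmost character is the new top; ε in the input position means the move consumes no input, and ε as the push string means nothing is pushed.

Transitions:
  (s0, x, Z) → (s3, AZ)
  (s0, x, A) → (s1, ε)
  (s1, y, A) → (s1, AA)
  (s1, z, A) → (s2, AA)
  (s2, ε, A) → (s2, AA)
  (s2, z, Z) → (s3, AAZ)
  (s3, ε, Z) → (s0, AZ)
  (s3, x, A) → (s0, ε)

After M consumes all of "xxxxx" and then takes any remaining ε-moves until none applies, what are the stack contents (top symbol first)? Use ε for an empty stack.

AZ

(s0, xxxxx, Z)
  read x, top Z: go to s3, push AZ → (s3, xxxx, AZ)
  read x, top A: go to s0, push ε → (s0, xxx, Z)
  read x, top Z: go to s3, push AZ → (s3, xx, AZ)
  read x, top A: go to s0, push ε → (s0, x, Z)
  read x, top Z: go to s3, push AZ → (s3, ε, AZ)
All input consumed in state s3 with stack AZ.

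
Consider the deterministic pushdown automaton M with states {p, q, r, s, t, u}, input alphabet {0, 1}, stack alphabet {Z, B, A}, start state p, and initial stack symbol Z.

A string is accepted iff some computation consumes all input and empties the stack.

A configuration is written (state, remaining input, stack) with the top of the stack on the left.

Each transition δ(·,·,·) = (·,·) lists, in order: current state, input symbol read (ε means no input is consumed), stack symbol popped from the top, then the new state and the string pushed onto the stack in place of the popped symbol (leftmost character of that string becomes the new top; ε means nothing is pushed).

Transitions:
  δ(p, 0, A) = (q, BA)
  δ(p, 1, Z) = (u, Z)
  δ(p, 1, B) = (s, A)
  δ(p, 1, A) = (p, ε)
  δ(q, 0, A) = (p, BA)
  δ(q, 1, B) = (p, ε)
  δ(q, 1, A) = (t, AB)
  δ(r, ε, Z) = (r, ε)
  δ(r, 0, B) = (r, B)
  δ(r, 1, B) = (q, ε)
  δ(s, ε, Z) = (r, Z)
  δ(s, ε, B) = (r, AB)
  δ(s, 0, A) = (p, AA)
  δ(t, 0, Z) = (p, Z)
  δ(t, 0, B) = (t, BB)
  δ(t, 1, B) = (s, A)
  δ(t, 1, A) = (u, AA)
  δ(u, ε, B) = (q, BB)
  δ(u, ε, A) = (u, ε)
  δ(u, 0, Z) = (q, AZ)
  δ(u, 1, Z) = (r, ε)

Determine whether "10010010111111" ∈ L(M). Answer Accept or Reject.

(p, 10010010111111, Z)
  read 1, top Z: go to u, push Z → (u, 0010010111111, Z)
  read 0, top Z: go to q, push AZ → (q, 010010111111, AZ)
  read 0, top A: go to p, push BA → (p, 10010111111, BAZ)
  read 1, top B: go to s, push A → (s, 0010111111, AAZ)
  read 0, top A: go to p, push AA → (p, 010111111, AAAZ)
  read 0, top A: go to q, push BA → (q, 10111111, BAAAZ)
  read 1, top B: go to p, push ε → (p, 0111111, AAAZ)
  read 0, top A: go to q, push BA → (q, 111111, BAAAZ)
  read 1, top B: go to p, push ε → (p, 11111, AAAZ)
  read 1, top A: go to p, push ε → (p, 1111, AAZ)
  read 1, top A: go to p, push ε → (p, 111, AZ)
  read 1, top A: go to p, push ε → (p, 11, Z)
  read 1, top Z: go to u, push Z → (u, 1, Z)
  read 1, top Z: go to r, push ε → (r, ε, ε)
All input consumed and the stack is empty.

Accept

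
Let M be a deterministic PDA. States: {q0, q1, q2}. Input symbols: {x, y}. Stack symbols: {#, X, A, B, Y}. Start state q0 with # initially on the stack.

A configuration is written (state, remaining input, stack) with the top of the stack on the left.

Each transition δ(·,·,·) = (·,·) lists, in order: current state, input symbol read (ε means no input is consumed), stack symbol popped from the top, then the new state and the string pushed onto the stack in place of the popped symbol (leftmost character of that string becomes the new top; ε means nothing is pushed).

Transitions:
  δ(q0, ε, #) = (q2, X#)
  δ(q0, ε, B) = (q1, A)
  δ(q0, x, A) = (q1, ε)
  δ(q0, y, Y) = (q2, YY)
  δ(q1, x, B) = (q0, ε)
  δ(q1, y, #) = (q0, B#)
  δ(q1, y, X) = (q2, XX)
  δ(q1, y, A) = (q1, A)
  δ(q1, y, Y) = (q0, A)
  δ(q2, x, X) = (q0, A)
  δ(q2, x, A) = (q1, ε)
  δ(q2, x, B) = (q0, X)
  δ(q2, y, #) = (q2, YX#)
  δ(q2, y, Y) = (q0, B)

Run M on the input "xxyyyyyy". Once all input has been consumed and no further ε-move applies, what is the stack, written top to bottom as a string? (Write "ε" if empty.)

A#

(q0, xxyyyyyy, #)
  ε-move, top #: go to q2, push X# → (q2, xxyyyyyy, X#)
  read x, top X: go to q0, push A → (q0, xyyyyyy, A#)
  read x, top A: go to q1, push ε → (q1, yyyyyy, #)
  read y, top #: go to q0, push B# → (q0, yyyyy, B#)
  ε-move, top B: go to q1, push A → (q1, yyyyy, A#)
  read y, top A: go to q1, push A → (q1, yyyy, A#)
  read y, top A: go to q1, push A → (q1, yyy, A#)
  read y, top A: go to q1, push A → (q1, yy, A#)
  read y, top A: go to q1, push A → (q1, y, A#)
  read y, top A: go to q1, push A → (q1, ε, A#)
All input consumed in state q1 with stack A#.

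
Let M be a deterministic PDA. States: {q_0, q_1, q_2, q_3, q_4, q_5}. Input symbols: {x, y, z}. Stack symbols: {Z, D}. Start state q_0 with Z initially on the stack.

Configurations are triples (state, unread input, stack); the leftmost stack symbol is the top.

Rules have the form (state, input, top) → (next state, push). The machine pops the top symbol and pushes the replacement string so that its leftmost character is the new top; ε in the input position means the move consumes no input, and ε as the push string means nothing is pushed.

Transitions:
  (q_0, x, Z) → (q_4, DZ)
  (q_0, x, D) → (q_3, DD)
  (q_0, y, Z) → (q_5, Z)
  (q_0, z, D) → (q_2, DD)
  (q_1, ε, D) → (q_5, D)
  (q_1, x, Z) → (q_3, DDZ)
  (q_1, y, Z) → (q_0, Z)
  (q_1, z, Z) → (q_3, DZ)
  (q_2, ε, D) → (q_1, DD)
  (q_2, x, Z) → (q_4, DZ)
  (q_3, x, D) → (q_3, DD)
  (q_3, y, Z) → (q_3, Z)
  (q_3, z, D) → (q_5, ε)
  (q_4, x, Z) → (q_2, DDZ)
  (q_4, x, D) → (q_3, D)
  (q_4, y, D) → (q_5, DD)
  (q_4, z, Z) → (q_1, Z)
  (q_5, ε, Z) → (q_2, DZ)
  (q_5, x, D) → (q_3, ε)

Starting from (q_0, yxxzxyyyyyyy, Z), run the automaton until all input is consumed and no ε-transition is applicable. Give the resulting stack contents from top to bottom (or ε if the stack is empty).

Z

(q_0, yxxzxyyyyyyy, Z)
  read y, top Z: go to q_5, push Z → (q_5, xxzxyyyyyyy, Z)
  ε-move, top Z: go to q_2, push DZ → (q_2, xxzxyyyyyyy, DZ)
  ε-move, top D: go to q_1, push DD → (q_1, xxzxyyyyyyy, DDZ)
  ε-move, top D: go to q_5, push D → (q_5, xxzxyyyyyyy, DDZ)
  read x, top D: go to q_3, push ε → (q_3, xzxyyyyyyy, DZ)
  read x, top D: go to q_3, push DD → (q_3, zxyyyyyyy, DDZ)
  read z, top D: go to q_5, push ε → (q_5, xyyyyyyy, DZ)
  read x, top D: go to q_3, push ε → (q_3, yyyyyyy, Z)
  read y, top Z: go to q_3, push Z → (q_3, yyyyyy, Z)
  read y, top Z: go to q_3, push Z → (q_3, yyyyy, Z)
  read y, top Z: go to q_3, push Z → (q_3, yyyy, Z)
  read y, top Z: go to q_3, push Z → (q_3, yyy, Z)
  read y, top Z: go to q_3, push Z → (q_3, yy, Z)
  read y, top Z: go to q_3, push Z → (q_3, y, Z)
  read y, top Z: go to q_3, push Z → (q_3, ε, Z)
All input consumed in state q_3 with stack Z.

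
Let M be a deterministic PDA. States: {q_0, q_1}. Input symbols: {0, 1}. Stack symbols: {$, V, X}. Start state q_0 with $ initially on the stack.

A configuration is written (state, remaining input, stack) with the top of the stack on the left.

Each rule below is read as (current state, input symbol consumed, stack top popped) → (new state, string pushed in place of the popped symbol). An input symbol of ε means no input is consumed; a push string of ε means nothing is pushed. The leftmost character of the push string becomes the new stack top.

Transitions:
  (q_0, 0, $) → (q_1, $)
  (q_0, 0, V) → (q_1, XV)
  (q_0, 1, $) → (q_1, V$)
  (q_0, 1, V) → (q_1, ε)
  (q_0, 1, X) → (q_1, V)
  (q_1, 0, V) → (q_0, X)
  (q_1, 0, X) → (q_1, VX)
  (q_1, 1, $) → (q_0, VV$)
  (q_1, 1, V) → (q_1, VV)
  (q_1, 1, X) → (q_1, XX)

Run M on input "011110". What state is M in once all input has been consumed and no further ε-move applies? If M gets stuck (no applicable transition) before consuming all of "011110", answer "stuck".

q_0

(q_0, 011110, $)
  read 0, top $: go to q_1, push $ → (q_1, 11110, $)
  read 1, top $: go to q_0, push VV$ → (q_0, 1110, VV$)
  read 1, top V: go to q_1, push ε → (q_1, 110, V$)
  read 1, top V: go to q_1, push VV → (q_1, 10, VV$)
  read 1, top V: go to q_1, push VV → (q_1, 0, VVV$)
  read 0, top V: go to q_0, push X → (q_0, ε, XVV$)
All input consumed; M is in state q_0.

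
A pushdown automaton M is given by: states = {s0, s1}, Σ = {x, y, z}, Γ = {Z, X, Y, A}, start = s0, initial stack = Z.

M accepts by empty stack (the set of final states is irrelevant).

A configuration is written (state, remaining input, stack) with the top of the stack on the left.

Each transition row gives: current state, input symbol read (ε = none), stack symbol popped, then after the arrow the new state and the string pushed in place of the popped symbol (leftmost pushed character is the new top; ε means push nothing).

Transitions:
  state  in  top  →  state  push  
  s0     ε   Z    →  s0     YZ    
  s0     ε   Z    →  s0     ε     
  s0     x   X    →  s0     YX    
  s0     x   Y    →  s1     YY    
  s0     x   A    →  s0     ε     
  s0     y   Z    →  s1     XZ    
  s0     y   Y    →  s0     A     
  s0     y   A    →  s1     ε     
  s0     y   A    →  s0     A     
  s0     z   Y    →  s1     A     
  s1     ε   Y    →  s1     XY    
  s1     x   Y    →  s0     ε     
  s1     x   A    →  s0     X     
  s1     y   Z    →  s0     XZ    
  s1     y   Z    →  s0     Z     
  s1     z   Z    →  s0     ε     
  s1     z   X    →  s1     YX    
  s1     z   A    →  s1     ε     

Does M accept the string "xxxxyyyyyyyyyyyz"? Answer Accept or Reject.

One accepting computation: (s0, xxxxyyyyyyyyyyyz, Z) ⊢ (s0, xxxxyyyyyyyyyyyz, YZ) ⊢ (s1, xxxyyyyyyyyyyyz, YYZ) ⊢ (s0, xxyyyyyyyyyyyz, YZ) ⊢ (s1, xyyyyyyyyyyyz, YYZ) ⊢ (s0, yyyyyyyyyyyz, YZ) ⊢ (s0, yyyyyyyyyyz, AZ) ⊢ (s0, yyyyyyyyyz, AZ) ⊢ (s0, yyyyyyyyz, AZ) ⊢ (s0, yyyyyyyz, AZ) ⊢ (s0, yyyyyyz, AZ) ⊢ (s0, yyyyyz, AZ) ⊢ (s0, yyyyz, AZ) ⊢ (s0, yyyz, AZ) ⊢ (s0, yyz, AZ) ⊢ (s0, yz, AZ) ⊢ (s1, z, Z) ⊢ (s0, ε, ε)
All input consumed and the stack is empty.

Accept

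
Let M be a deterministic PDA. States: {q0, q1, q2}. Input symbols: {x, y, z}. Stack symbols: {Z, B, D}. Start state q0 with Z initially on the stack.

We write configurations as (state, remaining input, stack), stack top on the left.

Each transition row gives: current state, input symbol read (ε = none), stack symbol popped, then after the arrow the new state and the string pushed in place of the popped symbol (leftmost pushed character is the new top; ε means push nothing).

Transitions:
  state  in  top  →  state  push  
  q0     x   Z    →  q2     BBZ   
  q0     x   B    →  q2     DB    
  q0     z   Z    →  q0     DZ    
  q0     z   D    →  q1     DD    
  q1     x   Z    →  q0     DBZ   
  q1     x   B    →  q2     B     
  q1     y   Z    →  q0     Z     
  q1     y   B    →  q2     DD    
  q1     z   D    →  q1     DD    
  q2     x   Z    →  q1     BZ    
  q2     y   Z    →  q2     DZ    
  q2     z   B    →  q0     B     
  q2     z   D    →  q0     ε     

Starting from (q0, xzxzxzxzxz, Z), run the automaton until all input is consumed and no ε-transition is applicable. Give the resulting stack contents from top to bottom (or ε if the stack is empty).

(q0, xzxzxzxzxz, Z)
  read x, top Z: go to q2, push BBZ → (q2, zxzxzxzxz, BBZ)
  read z, top B: go to q0, push B → (q0, xzxzxzxz, BBZ)
  read x, top B: go to q2, push DB → (q2, zxzxzxz, DBBZ)
  read z, top D: go to q0, push ε → (q0, xzxzxz, BBZ)
  read x, top B: go to q2, push DB → (q2, zxzxz, DBBZ)
  read z, top D: go to q0, push ε → (q0, xzxz, BBZ)
  read x, top B: go to q2, push DB → (q2, zxz, DBBZ)
  read z, top D: go to q0, push ε → (q0, xz, BBZ)
  read x, top B: go to q2, push DB → (q2, z, DBBZ)
  read z, top D: go to q0, push ε → (q0, ε, BBZ)
All input consumed in state q0 with stack BBZ.

BBZ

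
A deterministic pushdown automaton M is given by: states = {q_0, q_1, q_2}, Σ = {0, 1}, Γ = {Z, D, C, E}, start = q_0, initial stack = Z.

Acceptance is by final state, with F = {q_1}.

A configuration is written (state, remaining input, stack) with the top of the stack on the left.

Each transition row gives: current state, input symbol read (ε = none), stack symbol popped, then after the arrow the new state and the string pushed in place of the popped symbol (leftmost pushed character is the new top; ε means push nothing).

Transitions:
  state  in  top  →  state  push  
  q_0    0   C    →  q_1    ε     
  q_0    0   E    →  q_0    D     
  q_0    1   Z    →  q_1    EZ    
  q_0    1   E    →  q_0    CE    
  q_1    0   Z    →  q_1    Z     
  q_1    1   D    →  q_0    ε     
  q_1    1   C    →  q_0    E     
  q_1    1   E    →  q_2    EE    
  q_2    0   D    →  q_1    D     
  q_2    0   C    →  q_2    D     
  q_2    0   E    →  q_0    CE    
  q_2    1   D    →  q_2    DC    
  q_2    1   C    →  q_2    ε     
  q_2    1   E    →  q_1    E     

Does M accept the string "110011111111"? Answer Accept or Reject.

Accept

(q_0, 110011111111, Z)
  read 1, top Z: go to q_1, push EZ → (q_1, 10011111111, EZ)
  read 1, top E: go to q_2, push EE → (q_2, 0011111111, EEZ)
  read 0, top E: go to q_0, push CE → (q_0, 011111111, CEEZ)
  read 0, top C: go to q_1, push ε → (q_1, 11111111, EEZ)
  read 1, top E: go to q_2, push EE → (q_2, 1111111, EEEZ)
  read 1, top E: go to q_1, push E → (q_1, 111111, EEEZ)
  read 1, top E: go to q_2, push EE → (q_2, 11111, EEEEZ)
  read 1, top E: go to q_1, push E → (q_1, 1111, EEEEZ)
  read 1, top E: go to q_2, push EE → (q_2, 111, EEEEEZ)
  read 1, top E: go to q_1, push E → (q_1, 11, EEEEEZ)
  read 1, top E: go to q_2, push EE → (q_2, 1, EEEEEEZ)
  read 1, top E: go to q_1, push E → (q_1, ε, EEEEEEZ)
All input consumed; state q_1 ∈ F.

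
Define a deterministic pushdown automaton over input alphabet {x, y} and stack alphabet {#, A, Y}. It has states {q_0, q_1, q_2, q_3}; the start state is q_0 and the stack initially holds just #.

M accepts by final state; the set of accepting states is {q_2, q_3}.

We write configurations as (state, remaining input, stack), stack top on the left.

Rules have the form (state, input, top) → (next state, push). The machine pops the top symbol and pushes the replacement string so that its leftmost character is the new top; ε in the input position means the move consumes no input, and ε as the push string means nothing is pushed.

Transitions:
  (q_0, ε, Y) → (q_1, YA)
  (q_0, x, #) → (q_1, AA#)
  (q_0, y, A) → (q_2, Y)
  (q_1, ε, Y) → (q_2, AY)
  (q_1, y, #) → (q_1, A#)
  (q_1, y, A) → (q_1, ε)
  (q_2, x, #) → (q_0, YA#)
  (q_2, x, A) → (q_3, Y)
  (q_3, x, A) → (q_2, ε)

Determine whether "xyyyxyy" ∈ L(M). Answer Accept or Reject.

Reject

(q_0, xyyyxyy, #) ⊢ (q_1, yyyxyy, AA#) ⊢ (q_1, yyxyy, A#) ⊢ (q_1, yxyy, #) ⊢ (q_1, xyy, A#)
No transition applies at (q_1, xyy, A#); input not fully consumed.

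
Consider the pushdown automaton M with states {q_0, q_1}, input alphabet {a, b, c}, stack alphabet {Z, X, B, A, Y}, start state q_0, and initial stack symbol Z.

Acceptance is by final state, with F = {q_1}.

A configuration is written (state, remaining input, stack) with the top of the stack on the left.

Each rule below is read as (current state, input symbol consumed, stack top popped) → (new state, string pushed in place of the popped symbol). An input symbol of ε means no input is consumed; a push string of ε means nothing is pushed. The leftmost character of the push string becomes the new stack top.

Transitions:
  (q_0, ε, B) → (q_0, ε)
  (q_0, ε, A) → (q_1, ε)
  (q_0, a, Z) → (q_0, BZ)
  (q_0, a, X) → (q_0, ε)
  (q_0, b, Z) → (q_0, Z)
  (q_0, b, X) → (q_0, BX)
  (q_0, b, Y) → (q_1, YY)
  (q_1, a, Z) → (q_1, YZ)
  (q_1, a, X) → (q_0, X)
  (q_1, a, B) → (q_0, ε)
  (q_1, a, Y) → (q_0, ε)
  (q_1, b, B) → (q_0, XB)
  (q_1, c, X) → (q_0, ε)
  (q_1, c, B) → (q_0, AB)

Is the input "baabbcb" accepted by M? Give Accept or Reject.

Reject

No computation consumes all input and reaches a final state.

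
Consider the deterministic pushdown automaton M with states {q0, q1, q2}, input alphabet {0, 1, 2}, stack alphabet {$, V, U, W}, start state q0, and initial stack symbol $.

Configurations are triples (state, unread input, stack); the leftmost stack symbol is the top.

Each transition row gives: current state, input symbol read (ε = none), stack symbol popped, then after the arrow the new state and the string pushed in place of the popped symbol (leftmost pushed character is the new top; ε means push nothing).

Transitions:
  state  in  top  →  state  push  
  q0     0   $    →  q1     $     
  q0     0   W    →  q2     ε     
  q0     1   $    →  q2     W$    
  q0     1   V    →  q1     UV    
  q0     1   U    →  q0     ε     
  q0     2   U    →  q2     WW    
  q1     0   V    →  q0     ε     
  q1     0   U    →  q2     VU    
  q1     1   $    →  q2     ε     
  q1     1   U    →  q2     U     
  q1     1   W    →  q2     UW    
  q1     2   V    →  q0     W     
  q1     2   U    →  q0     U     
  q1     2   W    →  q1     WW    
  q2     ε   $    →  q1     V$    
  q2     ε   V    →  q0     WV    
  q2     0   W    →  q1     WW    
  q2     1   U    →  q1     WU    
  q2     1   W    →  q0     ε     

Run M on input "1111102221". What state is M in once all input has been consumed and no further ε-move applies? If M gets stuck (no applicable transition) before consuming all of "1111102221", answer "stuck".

q2

(q0, 1111102221, $) ⊢ (q2, 111102221, W$) ⊢ (q0, 11102221, $) ⊢ (q2, 1102221, W$) ⊢ (q0, 102221, $) ⊢ (q2, 02221, W$) ⊢ (q1, 2221, WW$) ⊢ (q1, 221, WWW$) ⊢ (q1, 21, WWWW$) ⊢ (q1, 1, WWWWW$) ⊢ (q2, ε, UWWWWW$)
All input consumed; M is in state q2.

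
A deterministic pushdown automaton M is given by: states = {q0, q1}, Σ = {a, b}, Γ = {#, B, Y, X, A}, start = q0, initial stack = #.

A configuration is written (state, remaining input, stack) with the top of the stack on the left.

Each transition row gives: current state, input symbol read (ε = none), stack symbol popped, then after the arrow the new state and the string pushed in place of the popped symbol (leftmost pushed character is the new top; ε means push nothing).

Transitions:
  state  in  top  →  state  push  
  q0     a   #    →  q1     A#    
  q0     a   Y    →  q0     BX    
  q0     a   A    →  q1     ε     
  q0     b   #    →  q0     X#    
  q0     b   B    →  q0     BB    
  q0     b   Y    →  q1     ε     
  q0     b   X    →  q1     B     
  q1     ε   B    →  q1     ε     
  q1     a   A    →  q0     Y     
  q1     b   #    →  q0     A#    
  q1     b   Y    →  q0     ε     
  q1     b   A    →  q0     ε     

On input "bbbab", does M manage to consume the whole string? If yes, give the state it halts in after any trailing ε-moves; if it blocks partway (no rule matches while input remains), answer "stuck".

q0

(q0, bbbab, #)
  read b, top #: go to q0, push X# → (q0, bbab, X#)
  read b, top X: go to q1, push B → (q1, bab, B#)
  ε-move, top B: go to q1, push ε → (q1, bab, #)
  read b, top #: go to q0, push A# → (q0, ab, A#)
  read a, top A: go to q1, push ε → (q1, b, #)
  read b, top #: go to q0, push A# → (q0, ε, A#)
All input consumed; M is in state q0.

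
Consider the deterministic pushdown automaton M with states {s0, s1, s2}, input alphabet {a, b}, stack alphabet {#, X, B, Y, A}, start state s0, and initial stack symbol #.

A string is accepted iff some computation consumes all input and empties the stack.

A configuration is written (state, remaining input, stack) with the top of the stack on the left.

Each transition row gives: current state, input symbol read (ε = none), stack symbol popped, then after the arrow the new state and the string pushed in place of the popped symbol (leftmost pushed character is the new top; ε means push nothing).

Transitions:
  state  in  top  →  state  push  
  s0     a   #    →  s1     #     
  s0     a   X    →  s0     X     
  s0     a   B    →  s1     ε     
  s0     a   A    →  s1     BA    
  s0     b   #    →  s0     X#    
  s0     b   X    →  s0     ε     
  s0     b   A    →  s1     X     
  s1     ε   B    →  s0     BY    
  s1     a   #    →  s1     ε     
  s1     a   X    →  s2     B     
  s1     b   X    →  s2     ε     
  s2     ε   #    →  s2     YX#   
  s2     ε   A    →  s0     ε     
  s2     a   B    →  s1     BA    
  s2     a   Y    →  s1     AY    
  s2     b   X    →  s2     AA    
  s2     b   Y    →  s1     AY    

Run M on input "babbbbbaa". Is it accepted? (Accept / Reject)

(s0, babbbbbaa, #)
  read b, top #: go to s0, push X# → (s0, abbbbbaa, X#)
  read a, top X: go to s0, push X → (s0, bbbbbaa, X#)
  read b, top X: go to s0, push ε → (s0, bbbbaa, #)
  read b, top #: go to s0, push X# → (s0, bbbaa, X#)
  read b, top X: go to s0, push ε → (s0, bbaa, #)
  read b, top #: go to s0, push X# → (s0, baa, X#)
  read b, top X: go to s0, push ε → (s0, aa, #)
  read a, top #: go to s1, push # → (s1, a, #)
  read a, top #: go to s1, push ε → (s1, ε, ε)
All input consumed and the stack is empty.

Accept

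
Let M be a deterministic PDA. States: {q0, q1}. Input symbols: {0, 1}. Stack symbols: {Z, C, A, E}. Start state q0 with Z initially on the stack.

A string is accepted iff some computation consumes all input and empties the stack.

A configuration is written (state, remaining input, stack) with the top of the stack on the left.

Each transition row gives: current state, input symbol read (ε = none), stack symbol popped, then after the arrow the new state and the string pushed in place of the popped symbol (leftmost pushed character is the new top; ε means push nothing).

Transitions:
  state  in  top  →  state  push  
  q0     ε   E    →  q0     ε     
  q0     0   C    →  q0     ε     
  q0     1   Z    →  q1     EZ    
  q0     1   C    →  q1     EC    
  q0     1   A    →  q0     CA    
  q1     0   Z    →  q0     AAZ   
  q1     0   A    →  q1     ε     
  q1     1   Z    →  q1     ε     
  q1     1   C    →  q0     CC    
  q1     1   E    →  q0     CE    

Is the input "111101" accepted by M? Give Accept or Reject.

Reject

(q0, 111101, Z) ⊢ (q1, 11101, EZ) ⊢ (q0, 1101, CEZ) ⊢ (q1, 101, ECEZ) ⊢ (q0, 01, CECEZ) ⊢ (q0, 1, ECEZ) ⊢ (q0, 1, CEZ) ⊢ (q1, ε, ECEZ)
All input consumed; stack is ECEZ, not empty, and no further ε-move applies.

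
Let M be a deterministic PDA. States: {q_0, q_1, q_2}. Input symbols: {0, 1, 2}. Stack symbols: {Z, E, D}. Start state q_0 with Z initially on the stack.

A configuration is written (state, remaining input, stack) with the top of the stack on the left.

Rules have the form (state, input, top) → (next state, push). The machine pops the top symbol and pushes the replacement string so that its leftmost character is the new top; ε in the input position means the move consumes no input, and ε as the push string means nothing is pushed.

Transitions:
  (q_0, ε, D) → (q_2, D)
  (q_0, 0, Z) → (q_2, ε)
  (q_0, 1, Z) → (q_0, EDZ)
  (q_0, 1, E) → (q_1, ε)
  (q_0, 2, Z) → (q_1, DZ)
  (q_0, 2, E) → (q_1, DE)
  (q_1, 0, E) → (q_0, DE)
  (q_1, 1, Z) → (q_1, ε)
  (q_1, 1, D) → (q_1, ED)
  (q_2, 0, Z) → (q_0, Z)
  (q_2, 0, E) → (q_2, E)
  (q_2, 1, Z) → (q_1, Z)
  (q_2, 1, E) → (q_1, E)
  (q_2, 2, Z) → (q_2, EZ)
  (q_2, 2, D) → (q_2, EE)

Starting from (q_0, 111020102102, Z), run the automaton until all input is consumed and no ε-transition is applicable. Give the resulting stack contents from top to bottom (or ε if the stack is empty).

EEEEEEEDZ

(q_0, 111020102102, Z)
  read 1, top Z: go to q_0, push EDZ → (q_0, 11020102102, EDZ)
  read 1, top E: go to q_1, push ε → (q_1, 1020102102, DZ)
  read 1, top D: go to q_1, push ED → (q_1, 020102102, EDZ)
  read 0, top E: go to q_0, push DE → (q_0, 20102102, DEDZ)
  ε-move, top D: go to q_2, push D → (q_2, 20102102, DEDZ)
  read 2, top D: go to q_2, push EE → (q_2, 0102102, EEEDZ)
  read 0, top E: go to q_2, push E → (q_2, 102102, EEEDZ)
  read 1, top E: go to q_1, push E → (q_1, 02102, EEEDZ)
  read 0, top E: go to q_0, push DE → (q_0, 2102, DEEEDZ)
  ε-move, top D: go to q_2, push D → (q_2, 2102, DEEEDZ)
  read 2, top D: go to q_2, push EE → (q_2, 102, EEEEEDZ)
  read 1, top E: go to q_1, push E → (q_1, 02, EEEEEDZ)
  read 0, top E: go to q_0, push DE → (q_0, 2, DEEEEEDZ)
  ε-move, top D: go to q_2, push D → (q_2, 2, DEEEEEDZ)
  read 2, top D: go to q_2, push EE → (q_2, ε, EEEEEEEDZ)
All input consumed in state q_2 with stack EEEEEEEDZ.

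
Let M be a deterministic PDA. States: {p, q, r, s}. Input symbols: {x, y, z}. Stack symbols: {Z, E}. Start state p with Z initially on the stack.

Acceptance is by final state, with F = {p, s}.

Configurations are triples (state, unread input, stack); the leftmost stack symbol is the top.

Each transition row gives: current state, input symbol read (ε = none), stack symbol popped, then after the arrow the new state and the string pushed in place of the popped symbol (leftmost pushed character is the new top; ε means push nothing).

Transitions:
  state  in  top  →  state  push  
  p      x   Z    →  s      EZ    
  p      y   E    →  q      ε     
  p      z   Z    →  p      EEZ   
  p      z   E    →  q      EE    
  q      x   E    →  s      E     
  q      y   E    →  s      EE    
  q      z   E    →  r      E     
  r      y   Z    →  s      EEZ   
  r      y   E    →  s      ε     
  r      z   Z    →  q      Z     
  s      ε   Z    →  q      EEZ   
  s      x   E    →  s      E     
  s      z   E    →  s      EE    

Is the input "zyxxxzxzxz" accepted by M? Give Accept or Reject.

(p, zyxxxzxzxz, Z) ⊢ (p, yxxxzxzxz, EEZ) ⊢ (q, xxxzxzxz, EZ) ⊢ (s, xxzxzxz, EZ) ⊢ (s, xzxzxz, EZ) ⊢ (s, zxzxz, EZ) ⊢ (s, xzxz, EEZ) ⊢ (s, zxz, EEZ) ⊢ (s, xz, EEEZ) ⊢ (s, z, EEEZ) ⊢ (s, ε, EEEEZ)
All input consumed; state s ∈ F.

Accept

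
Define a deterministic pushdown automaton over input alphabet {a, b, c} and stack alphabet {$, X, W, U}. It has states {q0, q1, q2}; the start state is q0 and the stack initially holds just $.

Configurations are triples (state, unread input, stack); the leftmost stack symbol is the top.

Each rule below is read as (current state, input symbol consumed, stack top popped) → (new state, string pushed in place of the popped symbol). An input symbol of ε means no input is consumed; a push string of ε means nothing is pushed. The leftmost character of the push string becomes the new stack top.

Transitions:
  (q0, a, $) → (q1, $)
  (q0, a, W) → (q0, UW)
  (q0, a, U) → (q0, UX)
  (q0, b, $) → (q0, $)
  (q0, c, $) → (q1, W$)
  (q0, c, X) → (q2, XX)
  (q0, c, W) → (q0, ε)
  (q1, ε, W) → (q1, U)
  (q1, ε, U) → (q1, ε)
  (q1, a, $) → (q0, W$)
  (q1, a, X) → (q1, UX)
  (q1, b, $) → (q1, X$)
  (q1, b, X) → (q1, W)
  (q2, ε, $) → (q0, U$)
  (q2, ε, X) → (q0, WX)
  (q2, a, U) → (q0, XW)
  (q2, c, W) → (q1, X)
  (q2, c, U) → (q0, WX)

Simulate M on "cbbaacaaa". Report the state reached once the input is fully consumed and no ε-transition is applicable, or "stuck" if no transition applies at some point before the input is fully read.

(q0, cbbaacaaa, $) ⊢ (q1, bbaacaaa, W$) ⊢ (q1, bbaacaaa, U$) ⊢ (q1, bbaacaaa, $) ⊢ (q1, baacaaa, X$) ⊢ (q1, aacaaa, W$) ⊢ (q1, aacaaa, U$) ⊢ (q1, aacaaa, $) ⊢ (q0, acaaa, W$) ⊢ (q0, caaa, UW$)
No transition for (q0, c, top U); M blocks with input caaa remaining.

stuck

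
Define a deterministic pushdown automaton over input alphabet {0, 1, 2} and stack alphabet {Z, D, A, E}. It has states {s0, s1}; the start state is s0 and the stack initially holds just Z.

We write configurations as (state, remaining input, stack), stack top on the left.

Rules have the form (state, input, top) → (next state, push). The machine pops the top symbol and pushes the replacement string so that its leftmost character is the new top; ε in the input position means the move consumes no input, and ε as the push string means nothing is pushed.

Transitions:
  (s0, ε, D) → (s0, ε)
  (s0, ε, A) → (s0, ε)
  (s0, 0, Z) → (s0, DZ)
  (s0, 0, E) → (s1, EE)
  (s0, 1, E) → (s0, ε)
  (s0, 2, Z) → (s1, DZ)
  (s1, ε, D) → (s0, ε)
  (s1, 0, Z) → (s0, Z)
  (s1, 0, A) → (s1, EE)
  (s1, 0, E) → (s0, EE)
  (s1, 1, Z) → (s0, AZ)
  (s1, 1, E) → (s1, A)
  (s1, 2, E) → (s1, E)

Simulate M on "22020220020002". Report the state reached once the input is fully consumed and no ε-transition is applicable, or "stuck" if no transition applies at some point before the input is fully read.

s0

(s0, 22020220020002, Z)
  read 2, top Z: go to s1, push DZ → (s1, 2020220020002, DZ)
  ε-move, top D: go to s0, push ε → (s0, 2020220020002, Z)
  read 2, top Z: go to s1, push DZ → (s1, 020220020002, DZ)
  ε-move, top D: go to s0, push ε → (s0, 020220020002, Z)
  read 0, top Z: go to s0, push DZ → (s0, 20220020002, DZ)
  ε-move, top D: go to s0, push ε → (s0, 20220020002, Z)
  read 2, top Z: go to s1, push DZ → (s1, 0220020002, DZ)
  ε-move, top D: go to s0, push ε → (s0, 0220020002, Z)
  read 0, top Z: go to s0, push DZ → (s0, 220020002, DZ)
  ε-move, top D: go to s0, push ε → (s0, 220020002, Z)
  read 2, top Z: go to s1, push DZ → (s1, 20020002, DZ)
  ε-move, top D: go to s0, push ε → (s0, 20020002, Z)
  read 2, top Z: go to s1, push DZ → (s1, 0020002, DZ)
  ε-move, top D: go to s0, push ε → (s0, 0020002, Z)
  read 0, top Z: go to s0, push DZ → (s0, 020002, DZ)
  ε-move, top D: go to s0, push ε → (s0, 020002, Z)
  read 0, top Z: go to s0, push DZ → (s0, 20002, DZ)
  ε-move, top D: go to s0, push ε → (s0, 20002, Z)
  read 2, top Z: go to s1, push DZ → (s1, 0002, DZ)
  ε-move, top D: go to s0, push ε → (s0, 0002, Z)
  read 0, top Z: go to s0, push DZ → (s0, 002, DZ)
  ε-move, top D: go to s0, push ε → (s0, 002, Z)
  read 0, top Z: go to s0, push DZ → (s0, 02, DZ)
  ε-move, top D: go to s0, push ε → (s0, 02, Z)
  read 0, top Z: go to s0, push DZ → (s0, 2, DZ)
  ε-move, top D: go to s0, push ε → (s0, 2, Z)
  read 2, top Z: go to s1, push DZ → (s1, ε, DZ)
  ε-move, top D: go to s0, push ε → (s0, ε, Z)
All input consumed; M is in state s0.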